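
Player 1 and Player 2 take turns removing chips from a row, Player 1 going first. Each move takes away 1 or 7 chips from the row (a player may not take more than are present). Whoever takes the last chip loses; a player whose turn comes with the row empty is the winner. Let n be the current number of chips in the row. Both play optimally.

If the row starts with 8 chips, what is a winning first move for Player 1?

Work bottom-up. With no move the player to move wins. Otherwise the position is W if at least one move leads to an L position for the opponent, and L if every move leads to a W.
n=0: no move; the opponent has just taken the last chip and therefore loses → W
n=1: →0(W) only, which is W, so L
n=2: →1(L), so W
n=3: →2(W) only, which is W, so L
n=4: →3(L), so W
n=5: →4(W) only, which is W, so L
n=6: →5(L), so W
n=7: →6(W), 0(W) — all W, so L
n=8: →7(L), so W
From 8, the L positions reachable in one move are: 7, 1. Any move reaching one of these is winning.

Remove 1, leaving 7.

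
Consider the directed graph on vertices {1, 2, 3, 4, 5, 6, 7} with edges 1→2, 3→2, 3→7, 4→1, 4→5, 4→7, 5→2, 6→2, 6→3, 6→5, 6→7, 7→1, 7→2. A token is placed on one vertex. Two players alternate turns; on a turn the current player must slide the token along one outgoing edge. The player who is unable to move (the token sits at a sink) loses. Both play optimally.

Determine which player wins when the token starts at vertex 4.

Classify positions by backward induction: terminal positions (no move available) are L. From any other position, the mover wins iff some move reaches an L.
Every edge goes from a vertex to one that appears earlier in the order 2, 1, 5, 7, 4, 3, 6, so processing vertices in that order labels each vertex after all of its successors.
2: no outgoing edge → L
1: can move to 2, which is L ⇒ W
5: can move to 2, which is L ⇒ W
7: can move to 2, which is L ⇒ W
4: moves to 7(W), 5(W), 1(W); every one is W ⇒ L
3: can move to 2, which is L ⇒ W
6: can move to 2, which is L ⇒ W
The starting position 4 is L: whatever the player to move does, the opponent receives a W position.

The second player wins.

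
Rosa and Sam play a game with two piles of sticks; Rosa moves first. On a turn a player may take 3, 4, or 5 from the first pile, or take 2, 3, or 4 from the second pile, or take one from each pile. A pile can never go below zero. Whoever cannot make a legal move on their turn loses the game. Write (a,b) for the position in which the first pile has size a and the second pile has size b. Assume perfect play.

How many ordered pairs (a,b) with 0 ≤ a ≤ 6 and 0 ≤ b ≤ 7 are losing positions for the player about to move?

15

Work bottom-up. With no move the player to move loses. Otherwise the position is W if at least one move leads to an L position for the opponent, and L if every move leads to a W.
Every move lowers a or b (never raises either), so fill the grid row by row in increasing a, and left to right within a row: each cell's successors are then already labelled.
      b=0  b=1  b=2  b=3  b=4  b=5  b=6  b=7
a=0:    L    L    W    W    W    W    L    L
a=1:    L    W    W    W    W    L    L    W
a=2:    L    W    W    W    W    L    W    W
a=3:    W    W    L    L    W    W    W    W
a=4:    W    W    L    W    W    W    W    W
a=5:    W    W    L    W    W    W    W    W
a=6:    W    L    W    W    W    W    W    L
Cells with no legal move (terminal, hence L): (0,0), (0,1), (1,0), (2,0).
The remaining L cells, each justified by listing all of its moves:
(0,6): only reaches (0,4)(W), (0,3)(W), (0,2)(W), all W → L
(0,7): only reaches (0,5)(W), (0,4)(W), (0,3)(W), all W → L
(1,5): only reaches (1,3)(W), (1,2)(W), (1,1)(W), (0,4)(W), all W → L
(1,6): only reaches (1,4)(W), (1,3)(W), (1,2)(W), (0,5)(W), all W → L
(2,5): only reaches (2,3)(W), (2,2)(W), (2,1)(W), (1,4)(W), all W → L
(3,2): only reaches (0,2)(W), (3,0)(W), (2,1)(W), all W → L
(3,3): only reaches (0,3)(W), (3,1)(W), (3,0)(W), (2,2)(W), all W → L
(4,2): only reaches (1,2)(W), (0,2)(W), (4,0)(W), (3,1)(W), all W → L
(5,2): only reaches (2,2)(W), (1,2)(W), (0,2)(W), (5,0)(W), (4,1)(W), all W → L
(6,1): only reaches (3,1)(W), (2,1)(W), (1,1)(W), (5,0)(W), all W → L
(6,7): only reaches (3,7)(W), (2,7)(W), (1,7)(W), (6,5)(W), (6,4)(W), (6,3)(W), (5,6)(W), all W → L
Every other cell has at least one move into one of the L cells above, so it is W.
L cells per row: a=0: 4, a=1: 3, a=2: 2, a=3: 2, a=4: 1, a=5: 1, a=6: 2; total 15.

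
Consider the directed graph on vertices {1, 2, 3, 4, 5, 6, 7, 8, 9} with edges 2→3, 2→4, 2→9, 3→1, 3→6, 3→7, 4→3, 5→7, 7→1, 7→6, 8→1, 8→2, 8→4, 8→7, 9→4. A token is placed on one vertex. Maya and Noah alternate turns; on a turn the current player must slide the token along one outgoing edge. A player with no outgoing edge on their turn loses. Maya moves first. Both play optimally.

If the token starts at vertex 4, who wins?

Noah wins.

Label each position W (a win for the player to move) or L (a loss). A position with no legal move is L; any other position is W exactly when some move reaches an L, and L when every move reaches a W.
Every edge goes from a vertex to one that appears earlier in the order 1, 6, 7, 3, 5, 4, 9, 2, 8, so processing vertices in that order labels each vertex after all of its successors.
1: no outgoing edge → L
6: no outgoing edge → L
7: W (go to 6, an L position)
3: W (go to 6, an L position)
5: L (sole option 7(W) is W)
4: L (sole option 3(W) is W)
9: W (go to 4, an L position)
2: W (go to 4, an L position)
8: W (go to 4, an L position)
Every move from 4 reaches a W position, so the mover loses.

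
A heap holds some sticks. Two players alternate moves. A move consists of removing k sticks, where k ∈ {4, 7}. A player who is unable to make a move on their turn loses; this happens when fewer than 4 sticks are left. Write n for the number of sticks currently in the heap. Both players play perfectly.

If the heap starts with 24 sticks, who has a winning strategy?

The second player wins.

Compute win/loss labels from the base case upward. A position with no move is L. Any other position is W if it can reach an L in one move, else L.
n=0: no move → L
n=1: no move → L
n=2: no move → L
n=3: no move → L
n=4: reaches L-position 0 → W
n=5: reaches L-position 1 → W
n=6: reaches L-position 2 → W
n=7: reaches L-position 3 → W
n=8: reaches L-position 1 → W
n=9: reaches L-position 2 → W
n=10: reaches L-position 3 → W
n=11: only reaches 7(W), 4(W), all W → L
n=12: only reaches 8(W), 5(W), all W → L
n=13: only reaches 9(W), 6(W), all W → L
n=14: only reaches 10(W), 7(W), all W → L
n=15: reaches L-position 11 → W
n=16: reaches L-position 12 → W
n=17: reaches L-position 13 → W
n=18: reaches L-position 14 → W
n=19: reaches L-position 12 → W
n=20: reaches L-position 13 → W
n=21: reaches L-position 14 → W
n=22: only reaches 18(W), 15(W), all W → L
n=23: only reaches 19(W), 16(W), all W → L
n=24: only reaches 20(W), 17(W), all W → L
The starting position 24 is L: whatever the player to move does, the opponent receives a W position.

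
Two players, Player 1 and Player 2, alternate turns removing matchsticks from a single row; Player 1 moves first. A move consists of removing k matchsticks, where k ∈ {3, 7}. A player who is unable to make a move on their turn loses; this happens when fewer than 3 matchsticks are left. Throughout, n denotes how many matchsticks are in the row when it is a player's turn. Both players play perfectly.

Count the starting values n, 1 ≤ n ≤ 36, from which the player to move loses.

15

Work bottom-up. With no move the player to move loses. Otherwise the position is W if at least one move leads to an L position for the opponent, and L if every move leads to a W.
n=0: no move → L
n=1: no move → L
n=2: no move → L
n=3: W (go to 0, an L position)
n=4: W (go to 1, an L position)
n=5: W (go to 2, an L position)
n=6: L (sole option 3(W) is W)
n=7: W (go to 0, an L position)
n=8: W (go to 1, an L position)
n=9: W (go to 6, an L position)
n=10: L (options 7(W), 3(W) are all W)
n=11: L (options 8(W), 4(W) are all W)
n=12: L (options 9(W), 5(W) are all W)
n=13: W (go to 10, an L position)
n=14: W (go to 11, an L position)
n=15: W (go to 12, an L position)
n=16: L (options 13(W), 9(W) are all W)
n=17: W (go to 10, an L position)
n=18: W (go to 11, an L position)
n=19: W (go to 16, an L position)
n=20: L (options 17(W), 13(W) are all W)
n=21: L (options 18(W), 14(W) are all W)
n=22: L (options 19(W), 15(W) are all W)
n=23: W (go to 20, an L position)
n=24: W (go to 21, an L position)
n=25: W (go to 22, an L position)
n=26: L (options 23(W), 19(W) are all W)
n=27: W (go to 20, an L position)
n=28: W (go to 21, an L position)
n=29: W (go to 26, an L position)
n=30: L (options 27(W), 23(W) are all W)
n=31: L (options 28(W), 24(W) are all W)
n=32: L (options 29(W), 25(W) are all W)
n=33: W (go to 30, an L position)
n=34: W (go to 31, an L position)
n=35: W (go to 32, an L position)
n=36: L (options 33(W), 29(W) are all W)
L entries with 1 ≤ n ≤ 36 (n=0 is outside the asked range and is not counted): n = 1, 2, 6, 10, 11, 12, 16, 20, 21, 22, 26, 30, 31, 32, 36; that makes 15.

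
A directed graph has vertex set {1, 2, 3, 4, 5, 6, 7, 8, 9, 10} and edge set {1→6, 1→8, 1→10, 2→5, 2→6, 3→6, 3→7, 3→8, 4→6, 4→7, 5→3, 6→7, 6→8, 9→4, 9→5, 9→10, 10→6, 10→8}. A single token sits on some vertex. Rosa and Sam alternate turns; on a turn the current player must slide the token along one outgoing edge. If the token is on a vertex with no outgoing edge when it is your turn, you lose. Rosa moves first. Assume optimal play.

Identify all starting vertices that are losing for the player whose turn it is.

Positions with no move are L. A position that does have a move is losing for the player to move precisely when every available move leads to a winning position for the opponent. Fill in the labels:
Every edge goes from a vertex to one that appears earlier in the order 8, 7, 6, 10, 3, 5, 4, 2, 1, 9, so processing vertices in that order labels each vertex after all of its successors.
8: no outgoing edge → L
7: no outgoing edge → L
6: W (go to 7, an L position)
10: W (go to 8, an L position)
3: W (go to 7, an L position)
5: L (sole option 3(W) is W)
4: W (go to 7, an L position)
2: W (go to 5, an L position)
1: W (go to 8, an L position)
9: W (go to 5, an L position)
The losing starting vertices are exactly the entries labelled L in this table (3 of them).

5, 7, 8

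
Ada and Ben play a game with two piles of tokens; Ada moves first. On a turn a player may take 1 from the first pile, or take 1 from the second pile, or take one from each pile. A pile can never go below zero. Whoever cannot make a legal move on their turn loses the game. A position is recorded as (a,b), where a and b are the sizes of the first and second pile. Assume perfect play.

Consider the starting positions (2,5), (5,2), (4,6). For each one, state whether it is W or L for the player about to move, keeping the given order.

(2,5): W, (5,2): W, (4,6): L

Classify positions by backward induction: terminal positions (no move available) are L. From any other position, the mover wins iff some move reaches an L.
No move ever increases a pile, so every position that can arise here has a ≤ 5 and b ≤ 6; it is enough to label the cells with 0 ≤ a ≤ 5 and 0 ≤ b ≤ 6.
Every move lowers a or b (never raises either), so fill the grid row by row in increasing a, and left to right within a row: each cell's successors are then already labelled.
      b=0  b=1  b=2  b=3  b=4  b=5  b=6
a=0:    L    W    L    W    L    W    L
a=1:    W    W    W    W    W    W    W
a=2:    L    W    L    W    L    W    L
a=3:    W    W    W    W    W    W    W
a=4:    L    W    L    W    L    W    L
a=5:    W    W    W    W    W    W    W
Cells with no legal move (terminal, hence L): (0,0).
The remaining L cells, each justified by listing all of its moves:
(0,2): L (sole option (0,1)(W) is W)
(0,4): L (sole option (0,3)(W) is W)
(0,6): L (sole option (0,5)(W) is W)
(2,0): L (sole option (1,0)(W) is W)
(2,2): L (options (1,2)(W), (2,1)(W), (1,1)(W) are all W)
(2,4): L (options (1,4)(W), (2,3)(W), (1,3)(W) are all W)
(2,6): L (options (1,6)(W), (2,5)(W), (1,5)(W) are all W)
(4,0): L (sole option (3,0)(W) is W)
(4,2): L (options (3,2)(W), (4,1)(W), (3,1)(W) are all W)
(4,4): L (options (3,4)(W), (4,3)(W), (3,3)(W) are all W)
(4,6): L (options (3,6)(W), (4,5)(W), (3,5)(W) are all W)
Every other cell has at least one move into one of the L cells above, so it is W.
(2,5): the move to (2,4) reaches an L cell, so W
(5,2): the move to (4,2) reaches an L cell, so W
(4,6): one of the L cells justified above, so L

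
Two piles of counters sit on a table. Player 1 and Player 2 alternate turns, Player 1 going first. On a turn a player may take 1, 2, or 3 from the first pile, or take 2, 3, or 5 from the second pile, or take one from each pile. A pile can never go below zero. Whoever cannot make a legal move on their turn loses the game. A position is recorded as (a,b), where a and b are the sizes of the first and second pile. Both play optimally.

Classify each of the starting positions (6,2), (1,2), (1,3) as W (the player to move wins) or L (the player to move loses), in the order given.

Work bottom-up. With no move the player to move loses. Otherwise the position is W if at least one move leads to an L position for the opponent, and L if every move leads to a W.
No move ever increases a pile, so every position that can arise here has a ≤ 6 and b ≤ 3; it is enough to label the cells with 0 ≤ a ≤ 6 and 0 ≤ b ≤ 3.
Every move lowers a or b (never raises either), so fill the grid row by row in increasing a, and left to right within a row: each cell's successors are then already labelled.
      b=0  b=1  b=2  b=3
a=0:    L    L    W    W
a=1:    W    W    W    L
a=2:    W    W    L    W
a=3:    W    W    W    W
a=4:    L    L    W    W
a=5:    W    W    W    L
a=6:    W    W    L    W
Cells with no legal move (terminal, hence L): (0,0), (0,1).
The remaining L cells, each justified by listing all of its moves:
(1,3): only reaches (0,3)(W), (1,1)(W), (1,0)(W), (0,2)(W), all W → L
(2,2): only reaches (1,2)(W), (0,2)(W), (2,0)(W), (1,1)(W), all W → L
(4,0): only reaches (3,0)(W), (2,0)(W), (1,0)(W), all W → L
(4,1): only reaches (3,1)(W), (2,1)(W), (1,1)(W), (3,0)(W), all W → L
(5,3): only reaches (4,3)(W), (3,3)(W), (2,3)(W), (5,1)(W), (5,0)(W), (4,2)(W), all W → L
(6,2): only reaches (5,2)(W), (4,2)(W), (3,2)(W), (6,0)(W), (5,1)(W), all W → L
Every other cell has at least one move into one of the L cells above, so it is W.
(6,2): one of the L cells justified above, so L
(1,2): the move to (0,1) reaches an L cell, so W
(1,3): one of the L cells justified above, so L

(6,2): L, (1,2): W, (1,3): L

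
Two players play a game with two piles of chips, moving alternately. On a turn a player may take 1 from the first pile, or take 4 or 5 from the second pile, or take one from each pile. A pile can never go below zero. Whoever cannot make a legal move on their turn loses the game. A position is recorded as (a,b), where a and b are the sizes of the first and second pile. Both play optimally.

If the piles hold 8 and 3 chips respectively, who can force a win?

The second player wins.

Classify positions by backward induction: terminal positions (no move available) are L. From any other position, the mover wins iff some move reaches an L.
No move ever increases a pile, so every position that can arise here has a ≤ 8 and b ≤ 3; it is enough to label the cells with 0 ≤ a ≤ 8 and 0 ≤ b ≤ 3.
Every move lowers a or b (never raises either), so fill the grid row by row in increasing a, and left to right within a row: each cell's successors are then already labelled.
      b=0  b=1  b=2  b=3
a=0:    L    L    L    L
a=1:    W    W    W    W
a=2:    L    L    L    L
a=3:    W    W    W    W
a=4:    L    L    L    L
a=5:    W    W    W    W
a=6:    L    L    L    L
a=7:    W    W    W    W
a=8:    L    L    L    L
Cells with no legal move (terminal, hence L): (0,0), (0,1), (0,2), (0,3).
The remaining L cells, each justified by listing all of its moves:
(2,0): the only move is to (1,0)(W), a W ⇒ L
(2,1): moves to (1,1)(W), (1,0)(W); every one is W ⇒ L
(2,2): moves to (1,2)(W), (1,1)(W); every one is W ⇒ L
(2,3): moves to (1,3)(W), (1,2)(W); every one is W ⇒ L
(4,0): the only move is to (3,0)(W), a W ⇒ L
(4,1): moves to (3,1)(W), (3,0)(W); every one is W ⇒ L
(4,2): moves to (3,2)(W), (3,1)(W); every one is W ⇒ L
(4,3): moves to (3,3)(W), (3,2)(W); every one is W ⇒ L
(6,0): the only move is to (5,0)(W), a W ⇒ L
(6,1): moves to (5,1)(W), (5,0)(W); every one is W ⇒ L
(6,2): moves to (5,2)(W), (5,1)(W); every one is W ⇒ L
(6,3): moves to (5,3)(W), (5,2)(W); every one is W ⇒ L
(8,0): the only move is to (7,0)(W), a W ⇒ L
(8,1): moves to (7,1)(W), (7,0)(W); every one is W ⇒ L
(8,2): moves to (7,2)(W), (7,1)(W); every one is W ⇒ L
(8,3): moves to (7,3)(W), (7,2)(W); every one is W ⇒ L
Every other cell has at least one move into one of the L cells above, so it is W.
Every move from (8,3) reaches a W position, so the mover loses.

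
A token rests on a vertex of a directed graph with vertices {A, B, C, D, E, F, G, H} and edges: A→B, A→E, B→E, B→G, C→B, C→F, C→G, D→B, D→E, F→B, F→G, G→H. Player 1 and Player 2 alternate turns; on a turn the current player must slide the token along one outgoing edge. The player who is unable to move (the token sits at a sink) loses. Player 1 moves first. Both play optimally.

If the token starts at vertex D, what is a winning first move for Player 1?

Compute win/loss labels from the base case upward. A position with no move is L. Any other position is W if it can reach an L in one move, else L.
Every edge goes from a vertex to one that appears earlier in the order H, E, G, B, A, D, F, C, so processing vertices in that order labels each vertex after all of its successors.
H: no outgoing edge → L
E: no outgoing edge → L
G: reaches L-position H → W
B: reaches L-position E → W
A: reaches L-position E → W
D: reaches L-position E → W
F: only reaches B(W), G(W), all W → L
C: reaches L-position F → W
From D, the L positions reachable in one move are: E.

Move to E.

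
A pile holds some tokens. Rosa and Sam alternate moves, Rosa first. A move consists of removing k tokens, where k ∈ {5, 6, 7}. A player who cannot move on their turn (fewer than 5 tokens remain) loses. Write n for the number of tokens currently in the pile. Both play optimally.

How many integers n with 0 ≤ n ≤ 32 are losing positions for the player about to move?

Work bottom-up. With no move the player to move loses. Otherwise the position is W if at least one move leads to an L position for the opponent, and L if every move leads to a W.
n=0: no move → L
n=1: no move → L
n=2: no move → L
n=3: no move → L
n=4: no move → L
n=5: →0(L), so W
n=6: →1(L), so W
n=7: →2(L), so W
n=8: →3(L), so W
n=9: →4(L), so W
n=10: →4(L), so W
n=11: →4(L), so W
n=12: →7(W), 6(W), 5(W) — all W, so L
n=13: →8(W), 7(W), 6(W) — all W, so L
n=14: →9(W), 8(W), 7(W) — all W, so L
n=15: →10(W), 9(W), 8(W) — all W, so L
n=16: →11(W), 10(W), 9(W) — all W, so L
n=17: →12(L), so W
n=18: →13(L), so W
n=19: →14(L), so W
n=20: →15(L), so W
n=21: →16(L), so W
n=22: →16(L), so W
n=23: →16(L), so W
n=24: →19(W), 18(W), 17(W) — all W, so L
n=25: →20(W), 19(W), 18(W) — all W, so L
n=26: →21(W), 20(W), 19(W) — all W, so L
n=27: →22(W), 21(W), 20(W) — all W, so L
n=28: →23(W), 22(W), 21(W) — all W, so L
n=29: →24(L), so W
n=30: →25(L), so W
n=31: →26(L), so W
n=32: →27(L), so W
L entries with 0 ≤ n ≤ 32: n = 0, 1, 2, 3, 4, 12, 13, 14, 15, 16, 24, 25, 26, 27, 28; that makes 15.

15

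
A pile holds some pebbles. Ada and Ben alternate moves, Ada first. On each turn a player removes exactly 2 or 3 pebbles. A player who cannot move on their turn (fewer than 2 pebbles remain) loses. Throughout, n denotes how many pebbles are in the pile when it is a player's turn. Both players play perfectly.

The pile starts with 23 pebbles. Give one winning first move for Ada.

Remove 2, leaving 21.

Label each position W (a win for the player to move) or L (a loss). A position with no legal move is L; any other position is W exactly when some move reaches an L, and L when every move reaches a W.
n=0: no move → L
n=1: no move → L
n=2: can move to 0, which is L ⇒ W
n=3: can move to 1, which is L ⇒ W
n=4: can move to 1, which is L ⇒ W
n=5: moves to 3(W), 2(W); every one is W ⇒ L
n=6: moves to 4(W), 3(W); every one is W ⇒ L
n=7: can move to 5, which is L ⇒ W
n=8: can move to 6, which is L ⇒ W
n=9: can move to 6, which is L ⇒ W
n=10: moves to 8(W), 7(W); every one is W ⇒ L
n=11: moves to 9(W), 8(W); every one is W ⇒ L
n=12: can move to 10, which is L ⇒ W
n=13: can move to 11, which is L ⇒ W
n=14: can move to 11, which is L ⇒ W
n=15: moves to 13(W), 12(W); every one is W ⇒ L
n=16: moves to 14(W), 13(W); every one is W ⇒ L
n=17: can move to 15, which is L ⇒ W
n=18: can move to 16, which is L ⇒ W
n=19: can move to 16, which is L ⇒ W
n=20: moves to 18(W), 17(W); every one is W ⇒ L
n=21: moves to 19(W), 18(W); every one is W ⇒ L
n=22: can move to 20, which is L ⇒ W
n=23: can move to 21, which is L ⇒ W
From 23, the L positions reachable in one move are: 21, 20. Any move reaching one of these is winning.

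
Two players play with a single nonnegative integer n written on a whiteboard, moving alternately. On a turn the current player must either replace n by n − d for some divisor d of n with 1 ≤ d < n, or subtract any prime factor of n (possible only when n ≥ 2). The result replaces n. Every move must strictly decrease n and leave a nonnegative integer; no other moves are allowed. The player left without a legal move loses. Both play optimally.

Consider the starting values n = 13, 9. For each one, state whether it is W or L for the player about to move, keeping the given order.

13: W, 9: L

Label each position W (a win for the player to move) or L (a loss). A position with no legal move is L; any other position is W exactly when some move reaches an L, and L when every move reaches a W.
n=0: no move → L
n=1: no move → L
n=2: W (go to 0, an L position)
n=3: W (go to 0, an L position)
n=4: L (options 2(W), 3(W) are all W)
n=5: W (go to 0, an L position)
n=6: W (go to 4, an L position)
n=7: W (go to 0, an L position)
n=8: W (go to 4, an L position)
n=9: L (options 6(W), 8(W) are all W)
n=10: W (go to 9, an L position)
n=11: W (go to 0, an L position)
n=12: W (go to 9, an L position)
n=13: W (go to 0, an L position)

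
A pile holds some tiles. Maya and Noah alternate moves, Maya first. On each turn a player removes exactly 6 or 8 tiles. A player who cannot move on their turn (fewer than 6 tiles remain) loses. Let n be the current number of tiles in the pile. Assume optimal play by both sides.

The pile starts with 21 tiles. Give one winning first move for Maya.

Remove 6, leaving 15.

Classify positions by backward induction: terminal positions (no move available) are L. From any other position, the mover wins iff some move reaches an L.
n=0: no move → L
n=1: no move → L
n=2: no move → L
n=3: no move → L
n=4: no move → L
n=5: no move → L
n=6: →0(L), so W
n=7: →1(L), so W
n=8: →2(L), so W
n=9: →3(L), so W
n=10: →4(L), so W
n=11: →5(L), so W
n=12: →4(L), so W
n=13: →5(L), so W
n=14: →8(W), 6(W) — all W, so L
n=15: →9(W), 7(W) — all W, so L
n=16: →10(W), 8(W) — all W, so L
n=17: →11(W), 9(W) — all W, so L
n=18: →12(W), 10(W) — all W, so L
n=19: →13(W), 11(W) — all W, so L
n=20: →14(L), so W
n=21: →15(L), so W
From 21, the L positions reachable in one move are: 15.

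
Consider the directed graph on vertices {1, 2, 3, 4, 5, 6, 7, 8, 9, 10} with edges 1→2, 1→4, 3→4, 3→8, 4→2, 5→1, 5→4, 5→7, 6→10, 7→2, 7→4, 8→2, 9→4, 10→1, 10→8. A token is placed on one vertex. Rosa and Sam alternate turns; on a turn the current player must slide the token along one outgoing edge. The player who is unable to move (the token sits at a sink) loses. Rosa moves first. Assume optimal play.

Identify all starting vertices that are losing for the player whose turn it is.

2, 3, 5, 9, 10

Build the W/L table. Terminal = L. A non-terminal position is W if it has a move to some L; otherwise it is L.
Every edge goes from a vertex to one that appears earlier in the order 2, 4, 8, 3, 7, 1, 10, 9, 5, 6, so processing vertices in that order labels each vertex after all of its successors.
2: no outgoing edge → L
4: reaches L-position 2 → W
8: reaches L-position 2 → W
3: only reaches 8(W), 4(W), all W → L
7: reaches L-position 2 → W
1: reaches L-position 2 → W
10: only reaches 1(W), 8(W), all W → L
9: only reaches 4(W), which is W → L
5: only reaches 1(W), 7(W), 4(W), all W → L
6: reaches L-position 10 → W
Reading off the rows marked L gives the requested list; there are 5 such vertices.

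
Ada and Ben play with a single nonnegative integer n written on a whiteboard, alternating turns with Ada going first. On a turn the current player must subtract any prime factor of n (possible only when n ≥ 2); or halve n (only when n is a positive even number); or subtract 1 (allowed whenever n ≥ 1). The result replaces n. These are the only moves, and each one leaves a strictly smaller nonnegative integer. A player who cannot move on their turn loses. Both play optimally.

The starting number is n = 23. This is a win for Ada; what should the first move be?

Move to 0.

Use the standard recursion: the mover loses at a terminal position; elsewhere, the mover wins exactly when some move hands the opponent an L position.
n=0: no move → L
n=1: reaches L-position 0 → W
n=2: reaches L-position 0 → W
n=3: reaches L-position 0 → W
n=4: only reaches 2(W), 3(W), all W → L
n=5: reaches L-position 0 → W
n=6: reaches L-position 4 → W
n=7: reaches L-position 0 → W
n=8: reaches L-position 4 → W
n=9: only reaches 6(W), 8(W), all W → L
n=10: reaches L-position 9 → W
n=11: reaches L-position 0 → W
n=12: reaches L-position 9 → W
n=13: reaches L-position 0 → W
n=14: only reaches 7(W), 12(W), 13(W), all W → L
n=15: reaches L-position 14 → W
n=16: reaches L-position 14 → W
n=17: reaches L-position 0 → W
n=18: reaches L-position 9 → W
n=19: reaches L-position 0 → W
n=20: only reaches 10(W), 15(W), 18(W), 19(W), all W → L
n=21: reaches L-position 14 → W
n=22: reaches L-position 20 → W
n=23: reaches L-position 0 → W
From 23, the L positions reachable in one move are: 0.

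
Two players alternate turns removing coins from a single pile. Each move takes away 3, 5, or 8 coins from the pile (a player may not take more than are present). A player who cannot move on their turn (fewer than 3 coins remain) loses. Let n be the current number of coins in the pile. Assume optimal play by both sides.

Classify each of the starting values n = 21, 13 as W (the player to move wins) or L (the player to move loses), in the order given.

21: W, 13: L

Positions with no move are L. A position that does have a move is losing for the player to move precisely when every available move leads to a winning position for the opponent. Fill in the labels:
n=0: no move → L
n=1: no move → L
n=2: no move → L
n=3: can move to 0, which is L ⇒ W
n=4: can move to 1, which is L ⇒ W
n=5: can move to 2, which is L ⇒ W
n=6: can move to 1, which is L ⇒ W
n=7: can move to 2, which is L ⇒ W
n=8: can move to 0, which is L ⇒ W
n=9: can move to 1, which is L ⇒ W
n=10: can move to 2, which is L ⇒ W
n=11: moves to 8(W), 6(W), 3(W); every one is W ⇒ L
n=12: moves to 9(W), 7(W), 4(W); every one is W ⇒ L
n=13: moves to 10(W), 8(W), 5(W); every one is W ⇒ L
n=14: can move to 11, which is L ⇒ W
n=15: can move to 12, which is L ⇒ W
n=16: can move to 13, which is L ⇒ W
n=17: can move to 12, which is L ⇒ W
n=18: can move to 13, which is L ⇒ W
n=19: can move to 11, which is L ⇒ W
n=20: can move to 12, which is L ⇒ W
n=21: can move to 13, which is L ⇒ W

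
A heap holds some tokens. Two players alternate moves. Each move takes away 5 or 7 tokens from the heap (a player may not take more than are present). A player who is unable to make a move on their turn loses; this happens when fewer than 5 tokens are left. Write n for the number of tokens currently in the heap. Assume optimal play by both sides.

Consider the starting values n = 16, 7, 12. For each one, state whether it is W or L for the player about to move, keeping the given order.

16: L, 7: W, 12: L

Positions with no move are L. A position that does have a move is losing for the player to move precisely when every available move leads to a winning position for the opponent. Fill in the labels:
n=0: no move → L
n=1: no move → L
n=2: no move → L
n=3: no move → L
n=4: no move → L
n=5: →0(L), so W
n=6: →1(L), so W
n=7: →2(L), so W
n=8: →3(L), so W
n=9: →4(L), so W
n=10: →3(L), so W
n=11: →4(L), so W
n=12: →7(W), 5(W) — all W, so L
n=13: →8(W), 6(W) — all W, so L
n=14: →9(W), 7(W) — all W, so L
n=15: →10(W), 8(W) — all W, so L
n=16: →11(W), 9(W) — all W, so L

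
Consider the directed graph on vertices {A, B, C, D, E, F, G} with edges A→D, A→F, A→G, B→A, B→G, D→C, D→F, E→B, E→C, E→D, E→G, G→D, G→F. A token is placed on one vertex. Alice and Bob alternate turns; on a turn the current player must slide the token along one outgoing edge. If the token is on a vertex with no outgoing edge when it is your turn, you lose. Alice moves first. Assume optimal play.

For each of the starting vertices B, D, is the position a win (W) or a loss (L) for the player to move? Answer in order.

Compute win/loss labels from the base case upward. A position with no move is L. Any other position is W if it can reach an L in one move, else L.
Every edge goes from a vertex to one that appears earlier in the order F, C, D, G, A, B, E, so processing vertices in that order labels each vertex after all of its successors.
F: no outgoing edge → L
C: no outgoing edge → L
D: can move to C, which is L ⇒ W
G: can move to F, which is L ⇒ W
A: can move to F, which is L ⇒ W
B: moves to A(W), G(W); every one is W ⇒ L
E: can move to B, which is L ⇒ W

B: L, D: W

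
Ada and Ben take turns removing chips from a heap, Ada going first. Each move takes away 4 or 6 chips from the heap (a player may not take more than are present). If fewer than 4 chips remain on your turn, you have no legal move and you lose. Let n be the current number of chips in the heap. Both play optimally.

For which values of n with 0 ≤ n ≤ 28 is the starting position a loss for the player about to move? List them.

Classify positions by backward induction: terminal positions (no move available) are L. From any other position, the mover wins iff some move reaches an L.
n=0: no move → L
n=1: no move → L
n=2: no move → L
n=3: no move → L
n=4: W (go to 0, an L position)
n=5: W (go to 1, an L position)
n=6: W (go to 2, an L position)
n=7: W (go to 3, an L position)
n=8: W (go to 2, an L position)
n=9: W (go to 3, an L position)
n=10: L (options 6(W), 4(W) are all W)
n=11: L (options 7(W), 5(W) are all W)
n=12: L (options 8(W), 6(W) are all W)
n=13: L (options 9(W), 7(W) are all W)
n=14: W (go to 10, an L position)
n=15: W (go to 11, an L position)
n=16: W (go to 12, an L position)
n=17: W (go to 13, an L position)
n=18: W (go to 12, an L position)
n=19: W (go to 13, an L position)
n=20: L (options 16(W), 14(W) are all W)
n=21: L (options 17(W), 15(W) are all W)
n=22: L (options 18(W), 16(W) are all W)
n=23: L (options 19(W), 17(W) are all W)
n=24: W (go to 20, an L position)
n=25: W (go to 21, an L position)
n=26: W (go to 22, an L position)
n=27: W (go to 23, an L position)
n=28: W (go to 22, an L position)
Reading off the rows marked L gives the requested list; there are 12 such values of n.

0, 1, 2, 3, 10, 11, 12, 13, 20, 21, 22, 23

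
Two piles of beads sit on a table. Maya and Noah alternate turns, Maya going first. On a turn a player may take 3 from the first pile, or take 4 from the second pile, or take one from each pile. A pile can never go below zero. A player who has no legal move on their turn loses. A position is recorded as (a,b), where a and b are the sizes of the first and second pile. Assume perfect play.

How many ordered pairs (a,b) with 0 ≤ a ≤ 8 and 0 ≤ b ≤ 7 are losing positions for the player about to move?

Positions with no move are L. A position that does have a move is losing for the player to move precisely when every available move leads to a winning position for the opponent. Fill in the labels:
Every move lowers a or b (never raises either), so fill the grid row by row in increasing a, and left to right within a row: each cell's successors are then already labelled.
      b=0  b=1  b=2  b=3  b=4  b=5  b=6  b=7
a=0:    L    L    L    L    W    W    W    W
a=1:    L    W    W    W    W    L    L    L
a=2:    L    W    L    L    W    L    W    W
a=3:    W    W    W    W    W    L    W    L
a=4:    W    L    L    L    L    W    W    W
a=5:    W    L    W    W    W    W    L    L
a=6:    L    L    W    L    W    W    L    W
a=7:    L    W    W    W    W    L    L    W
a=8:    L    W    L    L    W    L    W    W
Cells with no legal move (terminal, hence L): (0,0), (0,1), (0,2), (0,3), (1,0), (2,0).
The remaining L cells, each justified by listing all of its moves:
(1,5): L (options (1,1)(W), (0,4)(W) are all W)
(1,6): L (options (1,2)(W), (0,5)(W) are all W)
(1,7): L (options (1,3)(W), (0,6)(W) are all W)
(2,2): L (sole option (1,1)(W) is W)
(2,3): L (sole option (1,2)(W) is W)
(2,5): L (options (2,1)(W), (1,4)(W) are all W)
(3,5): L (options (0,5)(W), (3,1)(W), (2,4)(W) are all W)
(3,7): L (options (0,7)(W), (3,3)(W), (2,6)(W) are all W)
(4,1): L (options (1,1)(W), (3,0)(W) are all W)
(4,2): L (options (1,2)(W), (3,1)(W) are all W)
(4,3): L (options (1,3)(W), (3,2)(W) are all W)
(4,4): L (options (1,4)(W), (4,0)(W), (3,3)(W) are all W)
(5,1): L (options (2,1)(W), (4,0)(W) are all W)
(5,6): L (options (2,6)(W), (5,2)(W), (4,5)(W) are all W)
(5,7): L (options (2,7)(W), (5,3)(W), (4,6)(W) are all W)
(6,0): L (sole option (3,0)(W) is W)
(6,1): L (options (3,1)(W), (5,0)(W) are all W)
(6,3): L (options (3,3)(W), (5,2)(W) are all W)
(6,6): L (options (3,6)(W), (6,2)(W), (5,5)(W) are all W)
(7,0): L (sole option (4,0)(W) is W)
(7,5): L (options (4,5)(W), (7,1)(W), (6,4)(W) are all W)
(7,6): L (options (4,6)(W), (7,2)(W), (6,5)(W) are all W)
(8,0): L (sole option (5,0)(W) is W)
(8,2): L (options (5,2)(W), (7,1)(W) are all W)
(8,3): L (options (5,3)(W), (7,2)(W) are all W)
(8,5): L (options (5,5)(W), (8,1)(W), (7,4)(W) are all W)
Every other cell has at least one move into one of the L cells above, so it is W.
L cells per row: a=0: 4, a=1: 4, a=2: 4, a=3: 2, a=4: 4, a=5: 3, a=6: 4, a=7: 3, a=8: 4; total 32.

32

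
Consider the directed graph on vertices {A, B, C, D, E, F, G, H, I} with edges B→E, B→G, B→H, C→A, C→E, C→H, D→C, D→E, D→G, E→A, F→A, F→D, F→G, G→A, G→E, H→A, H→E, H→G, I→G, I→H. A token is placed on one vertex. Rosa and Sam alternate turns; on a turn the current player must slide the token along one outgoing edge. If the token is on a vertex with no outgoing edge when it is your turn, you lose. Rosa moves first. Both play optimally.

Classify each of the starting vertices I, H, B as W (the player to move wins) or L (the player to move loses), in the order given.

I: L, H: W, B: L

Positions with no move are L. A position that does have a move is losing for the player to move precisely when every available move leads to a winning position for the opponent. Fill in the labels:
Every edge goes from a vertex to one that appears earlier in the order A, E, G, H, C, D, F, I, B, so processing vertices in that order labels each vertex after all of its successors.
A: no outgoing edge → L
E: W (go to A, an L position)
G: W (go to A, an L position)
H: W (go to A, an L position)
C: W (go to A, an L position)
D: L (options C(W), G(W), E(W) are all W)
F: W (go to D, an L position)
I: L (options H(W), G(W) are all W)
B: L (options H(W), G(W), E(W) are all W)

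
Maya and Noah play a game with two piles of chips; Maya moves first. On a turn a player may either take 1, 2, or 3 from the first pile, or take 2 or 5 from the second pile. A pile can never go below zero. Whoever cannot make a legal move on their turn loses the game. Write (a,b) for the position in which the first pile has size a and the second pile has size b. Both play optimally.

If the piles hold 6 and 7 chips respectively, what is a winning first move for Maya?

Use the standard recursion: the mover loses at a terminal position; elsewhere, the mover wins exactly when some move hands the opponent an L position.
No move ever increases a pile, so every position that can arise here has a ≤ 6 and b ≤ 7; it is enough to label the cells with 0 ≤ a ≤ 6 and 0 ≤ b ≤ 7.
Every move lowers a or b (never raises either), so fill the grid row by row in increasing a, and left to right within a row: each cell's successors are then already labelled.
      b=0  b=1  b=2  b=3  b=4  b=5  b=6  b=7
a=0:    L    L    W    W    L    W    W    L
a=1:    W    W    L    L    W    W    L    W
a=2:    W    W    W    W    W    L    W    W
a=3:    W    W    W    W    W    W    W    W
a=4:    L    L    W    W    L    W    W    L
a=5:    W    W    L    L    W    W    L    W
a=6:    W    W    W    W    W    L    W    W
Cells with no legal move (terminal, hence L): (0,0), (0,1).
The remaining L cells, each justified by listing all of its moves:
(0,4): the only move is to (0,2)(W), a W ⇒ L
(0,7): moves to (0,5)(W), (0,2)(W); every one is W ⇒ L
(1,2): moves to (0,2)(W), (1,0)(W); every one is W ⇒ L
(1,3): moves to (0,3)(W), (1,1)(W); every one is W ⇒ L
(1,6): moves to (0,6)(W), (1,4)(W), (1,1)(W); every one is W ⇒ L
(2,5): moves to (1,5)(W), (0,5)(W), (2,3)(W), (2,0)(W); every one is W ⇒ L
(4,0): moves to (3,0)(W), (2,0)(W), (1,0)(W); every one is W ⇒ L
(4,1): moves to (3,1)(W), (2,1)(W), (1,1)(W); every one is W ⇒ L
(4,4): moves to (3,4)(W), (2,4)(W), (1,4)(W), (4,2)(W); every one is W ⇒ L
(4,7): moves to (3,7)(W), (2,7)(W), (1,7)(W), (4,5)(W), (4,2)(W); every one is W ⇒ L
(5,2): moves to (4,2)(W), (3,2)(W), (2,2)(W), (5,0)(W); every one is W ⇒ L
(5,3): moves to (4,3)(W), (3,3)(W), (2,3)(W), (5,1)(W); every one is W ⇒ L
(5,6): moves to (4,6)(W), (3,6)(W), (2,6)(W), (5,4)(W), (5,1)(W); every one is W ⇒ L
(6,5): moves to (5,5)(W), (4,5)(W), (3,5)(W), (6,3)(W), (6,0)(W); every one is W ⇒ L
Every other cell has at least one move into one of the L cells above, so it is W.
From (6,7), the L positions reachable in one move are: (4,7), (6,5). Any move reaching one of these is winning.

Move to (4,7).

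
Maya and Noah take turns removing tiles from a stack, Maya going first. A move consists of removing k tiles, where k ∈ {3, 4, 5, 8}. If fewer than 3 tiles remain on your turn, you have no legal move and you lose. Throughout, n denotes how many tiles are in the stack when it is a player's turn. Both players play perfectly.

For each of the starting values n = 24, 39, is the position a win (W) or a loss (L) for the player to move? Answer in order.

Work bottom-up. With no move the player to move loses. Otherwise the position is W if at least one move leads to an L position for the opponent, and L if every move leads to a W.
n=0: no move → L
n=1: no move → L
n=2: no move → L
n=3: reaches L-position 0 → W
n=4: reaches L-position 1 → W
n=5: reaches L-position 2 → W
n=6: reaches L-position 2 → W
n=7: reaches L-position 2 → W
n=8: reaches L-position 0 → W
n=9: reaches L-position 1 → W
n=10: reaches L-position 2 → W
n=11: only reaches 8(W), 7(W), 6(W), 3(W), all W → L
n=12: only reaches 9(W), 8(W), 7(W), 4(W), all W → L
n=13: only reaches 10(W), 9(W), 8(W), 5(W), all W → L
n=14: reaches L-position 11 → W
n=15: reaches L-position 12 → W
n=16: reaches L-position 13 → W
n=17: reaches L-position 13 → W
n=18: reaches L-position 13 → W
n=19: reaches L-position 11 → W
n=20: reaches L-position 12 → W
n=21: reaches L-position 13 → W
n=22: only reaches 19(W), 18(W), 17(W), 14(W), all W → L
n=23: only reaches 20(W), 19(W), 18(W), 15(W), all W → L
n=24: only reaches 21(W), 20(W), 19(W), 16(W), all W → L
n=25: reaches L-position 22 → W
n=26: reaches L-position 23 → W
n=27: reaches L-position 24 → W
n=28: reaches L-position 24 → W
n=29: reaches L-position 24 → W
n=30: reaches L-position 22 → W
n=31: reaches L-position 23 → W
n=32: reaches L-position 24 → W
n=33: only reaches 30(W), 29(W), 28(W), 25(W), all W → L
n=34: only reaches 31(W), 30(W), 29(W), 26(W), all W → L
n=35: only reaches 32(W), 31(W), 30(W), 27(W), all W → L
n=36: reaches L-position 33 → W
n=37: reaches L-position 34 → W
n=38: reaches L-position 35 → W
n=39: reaches L-position 35 → W

24: L, 39: W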